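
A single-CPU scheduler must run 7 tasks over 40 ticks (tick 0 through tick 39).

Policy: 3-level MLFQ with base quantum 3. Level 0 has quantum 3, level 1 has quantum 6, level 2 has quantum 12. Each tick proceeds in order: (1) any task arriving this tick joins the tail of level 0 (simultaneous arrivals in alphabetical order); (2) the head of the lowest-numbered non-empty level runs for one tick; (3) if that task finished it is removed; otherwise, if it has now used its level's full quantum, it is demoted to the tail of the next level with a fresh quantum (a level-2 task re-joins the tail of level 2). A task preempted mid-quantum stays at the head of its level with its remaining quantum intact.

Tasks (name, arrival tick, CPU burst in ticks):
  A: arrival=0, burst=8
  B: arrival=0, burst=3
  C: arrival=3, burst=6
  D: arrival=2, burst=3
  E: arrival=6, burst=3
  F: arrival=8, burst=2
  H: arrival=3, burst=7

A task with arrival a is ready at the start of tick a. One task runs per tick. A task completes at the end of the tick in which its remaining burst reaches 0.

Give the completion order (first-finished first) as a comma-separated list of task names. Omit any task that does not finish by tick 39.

completion order = B, D, E, F, A, C, H

t=0: L0/L1/L2 = AB/-/- → run A
t=1: L0/L1/L2 = AB/-/- → run A
t=2: L0/L1/L2 = ABD/-/- → run A
t=3: L0/L1/L2 = BDCH/A/- → run B
t=4: L0/L1/L2 = BDCH/A/- → run B
t=5: L0/L1/L2 = BDCH/A/- → run B
t=6: L0/L1/L2 = DCHE/A/- → run D
t=7: L0/L1/L2 = DCHE/A/- → run D
t=8: L0/L1/L2 = DCHEF/A/- → run D
t=9: L0/L1/L2 = CHEF/A/- → run C
t=10: L0/L1/L2 = CHEF/A/- → run C
t=11: L0/L1/L2 = CHEF/A/- → run C
t=12: L0/L1/L2 = HEF/AC/- → run H
t=13: L0/L1/L2 = HEF/AC/- → run H
t=14: L0/L1/L2 = HEF/AC/- → run H
t=15: L0/L1/L2 = EF/ACH/- → run E
t=16: L0/L1/L2 = EF/ACH/- → run E
t=17: L0/L1/L2 = EF/ACH/- → run E
t=18: L0/L1/L2 = F/ACH/- → run F
t=19: L0/L1/L2 = F/ACH/- → run F
t=20: L0/L1/L2 = -/ACH/- → run A
t=21: L0/L1/L2 = -/ACH/- → run A
t=22: L0/L1/L2 = -/ACH/- → run A
t=23: L0/L1/L2 = -/ACH/- → run A
t=24: L0/L1/L2 = -/ACH/- → run A
t=25: L0/L1/L2 = -/CH/- → run C
t=26: L0/L1/L2 = -/CH/- → run C
t=27: L0/L1/L2 = -/CH/- → run C
t=28: L0/L1/L2 = -/H/- → run H
t=29: L0/L1/L2 = -/H/- → run H
t=30: L0/L1/L2 = -/H/- → run H
t=31: L0/L1/L2 = -/H/- → run H
t=32: (idle)
t=33: (idle)
t=34: (idle)
t=35: (idle)
t=36: (idle)
t=37: (idle)
t=38: (idle)
t=39: (idle)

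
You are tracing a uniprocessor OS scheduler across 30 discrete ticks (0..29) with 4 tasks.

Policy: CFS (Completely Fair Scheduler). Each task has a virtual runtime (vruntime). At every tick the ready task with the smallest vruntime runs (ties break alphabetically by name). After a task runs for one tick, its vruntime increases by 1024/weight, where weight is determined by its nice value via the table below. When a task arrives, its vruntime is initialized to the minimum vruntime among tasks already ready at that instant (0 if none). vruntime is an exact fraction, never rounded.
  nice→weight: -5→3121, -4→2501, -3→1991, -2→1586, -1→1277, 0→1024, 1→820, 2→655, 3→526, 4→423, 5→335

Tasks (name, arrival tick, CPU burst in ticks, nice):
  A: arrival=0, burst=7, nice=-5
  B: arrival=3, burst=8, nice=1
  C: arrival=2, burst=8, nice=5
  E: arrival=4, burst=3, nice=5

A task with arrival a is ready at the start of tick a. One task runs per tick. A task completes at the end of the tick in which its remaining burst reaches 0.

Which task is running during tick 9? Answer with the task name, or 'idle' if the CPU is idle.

running at tick 9 = B

t=0: vr[A=0] → run A
t=1: vr[A=1024/3121] → run A
t=2: vr[A=2048/3121 C=2048/3121] → run A
t=3: vr[A=3072/3121 B=2048/3121 C=2048/3121] → run B
t=4: vr[A=3072/3121 B=1218816/639805 C=2048/3121 E=2048/3121] → run C
t=5: vr[A=3072/3121 B=1218816/639805 C=3881984/1045535 E=2048/3121] → run E
t=6: vr[A=3072/3121 B=1218816/639805 C=3881984/1045535 E=3881984/1045535] → run A
t=7: vr[A=4096/3121 B=1218816/639805 C=3881984/1045535 E=3881984/1045535] → run A
t=8: vr[A=5120/3121 B=1218816/639805 C=3881984/1045535 E=3881984/1045535] → run A
t=9: vr[A=6144/3121 B=1218816/639805 C=3881984/1045535 E=3881984/1045535] → run B
t=10: vr[A=6144/3121 B=2017792/639805 C=3881984/1045535 E=3881984/1045535] → run A
t=11: vr[B=2017792/639805 C=3881984/1045535 E=3881984/1045535] → run B
t=12: vr[B=2816768/639805 C=3881984/1045535 E=3881984/1045535] → run C
t=13: vr[B=2816768/639805 C=7077888/1045535 E=3881984/1045535] → run E
t=14: vr[B=2816768/639805 C=7077888/1045535 E=7077888/1045535] → run B
t=15: vr[B=3615744/639805 C=7077888/1045535 E=7077888/1045535] → run B
t=16: vr[B=882944/127961 C=7077888/1045535 E=7077888/1045535] → run C
t=17: vr[B=882944/127961 C=10273792/1045535 E=7077888/1045535] → run E
t=18: vr[B=882944/127961 C=10273792/1045535] → run B
t=19: vr[B=5213696/639805 C=10273792/1045535] → run B
t=20: vr[B=6012672/639805 C=10273792/1045535] → run B
t=21: vr[C=10273792/1045535] → run C
t=22: vr[C=13469696/1045535] → run C
t=23: vr[C=3333120/209107] → run C
t=24: vr[C=19861504/1045535] → run C
t=25: vr[C=23057408/1045535] → run C
t=26: (idle)
t=27: (idle)
t=28: (idle)
t=29: (idle)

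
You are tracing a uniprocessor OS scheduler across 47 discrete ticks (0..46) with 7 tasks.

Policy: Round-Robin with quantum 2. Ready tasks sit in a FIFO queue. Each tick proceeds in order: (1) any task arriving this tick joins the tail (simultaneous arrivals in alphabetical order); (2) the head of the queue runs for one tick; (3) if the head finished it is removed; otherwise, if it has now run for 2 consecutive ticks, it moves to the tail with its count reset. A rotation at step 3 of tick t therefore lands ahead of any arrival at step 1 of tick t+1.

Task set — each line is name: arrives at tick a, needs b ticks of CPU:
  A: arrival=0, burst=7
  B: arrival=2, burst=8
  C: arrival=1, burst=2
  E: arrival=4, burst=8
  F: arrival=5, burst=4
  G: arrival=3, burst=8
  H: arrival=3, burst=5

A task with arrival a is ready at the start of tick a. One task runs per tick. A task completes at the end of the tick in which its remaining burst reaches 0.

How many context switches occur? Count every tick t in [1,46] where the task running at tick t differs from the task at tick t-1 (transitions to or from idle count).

context switches = 22

t=0: queue=[A] q_used=0 → run A
t=1: queue=[A,C] q_used=1 → run A
t=2: queue=[C,A,B] q_used=0 → run C
t=3: queue=[C,A,B,G,H] q_used=1 → run C
t=4: queue=[A,B,G,H,E] q_used=0 → run A
t=5: queue=[A,B,G,H,E,F] q_used=1 → run A
t=6: queue=[B,G,H,E,F,A] q_used=0 → run B
t=7: queue=[B,G,H,E,F,A] q_used=1 → run B
t=8: queue=[G,H,E,F,A,B] q_used=0 → run G
t=9: queue=[G,H,E,F,A,B] q_used=1 → run G
t=10: queue=[H,E,F,A,B,G] q_used=0 → run H
t=11: queue=[H,E,F,A,B,G] q_used=1 → run H
t=12: queue=[E,F,A,B,G,H] q_used=0 → run E
t=13: queue=[E,F,A,B,G,H] q_used=1 → run E
t=14: queue=[F,A,B,G,H,E] q_used=0 → run F
t=15: queue=[F,A,B,G,H,E] q_used=1 → run F
t=16: queue=[A,B,G,H,E,F] q_used=0 → run A
t=17: queue=[A,B,G,H,E,F] q_used=1 → run A
t=18: queue=[B,G,H,E,F,A] q_used=0 → run B
t=19: queue=[B,G,H,E,F,A] q_used=1 → run B
t=20: queue=[G,H,E,F,A,B] q_used=0 → run G
t=21: queue=[G,H,E,F,A,B] q_used=1 → run G
t=22: queue=[H,E,F,A,B,G] q_used=0 → run H
t=23: queue=[H,E,F,A,B,G] q_used=1 → run H
t=24: queue=[E,F,A,B,G,H] q_used=0 → run E
t=25: queue=[E,F,A,B,G,H] q_used=1 → run E
t=26: queue=[F,A,B,G,H,E] q_used=0 → run F
t=27: queue=[F,A,B,G,H,E] q_used=1 → run F
t=28: queue=[A,B,G,H,E] q_used=0 → run A
t=29: queue=[B,G,H,E] q_used=0 → run B
t=30: queue=[B,G,H,E] q_used=1 → run B
t=31: queue=[G,H,E,B] q_used=0 → run G
t=32: queue=[G,H,E,B] q_used=1 → run G
t=33: queue=[H,E,B,G] q_used=0 → run H
t=34: queue=[E,B,G] q_used=0 → run E
t=35: queue=[E,B,G] q_used=1 → run E
t=36: queue=[B,G,E] q_used=0 → run B
t=37: queue=[B,G,E] q_used=1 → run B
t=38: queue=[G,E] q_used=0 → run G
t=39: queue=[G,E] q_used=1 → run G
t=40: queue=[E] q_used=0 → run E
t=41: queue=[E] q_used=1 → run E
t=42: (idle)
t=43: (idle)
t=44: (idle)
t=45: (idle)
t=46: (idle)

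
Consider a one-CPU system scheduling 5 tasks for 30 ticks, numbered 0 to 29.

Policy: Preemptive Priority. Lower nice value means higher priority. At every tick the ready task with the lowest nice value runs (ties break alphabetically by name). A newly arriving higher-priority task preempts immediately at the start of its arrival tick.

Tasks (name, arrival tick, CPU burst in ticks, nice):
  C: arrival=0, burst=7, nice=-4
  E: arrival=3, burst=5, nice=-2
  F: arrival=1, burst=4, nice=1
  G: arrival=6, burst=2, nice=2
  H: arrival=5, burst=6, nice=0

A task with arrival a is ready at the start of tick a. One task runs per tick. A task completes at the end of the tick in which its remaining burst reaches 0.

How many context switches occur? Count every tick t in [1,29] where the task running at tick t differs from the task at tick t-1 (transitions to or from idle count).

context switches = 5

t=0: ready={C} → run C
t=1: ready={C,F} → run C
t=2: ready={C,F} → run C
t=3: ready={C,E,F} → run C
t=4: ready={C,E,F} → run C
t=5: ready={C,E,F,H} → run C
t=6: ready={C,E,F,G,H} → run C
t=7: ready={E,F,G,H} → run E
t=8: ready={E,F,G,H} → run E
t=9: ready={E,F,G,H} → run E
t=10: ready={E,F,G,H} → run E
t=11: ready={E,F,G,H} → run E
t=12: ready={F,G,H} → run H
t=13: ready={F,G,H} → run H
t=14: ready={F,G,H} → run H
t=15: ready={F,G,H} → run H
t=16: ready={F,G,H} → run H
t=17: ready={F,G,H} → run H
t=18: ready={F,G} → run F
t=19: ready={F,G} → run F
t=20: ready={F,G} → run F
t=21: ready={F,G} → run F
t=22: ready={G} → run G
t=23: ready={G} → run G
t=24: (idle)
t=25: (idle)
t=26: (idle)
t=27: (idle)
t=28: (idle)
t=29: (idle)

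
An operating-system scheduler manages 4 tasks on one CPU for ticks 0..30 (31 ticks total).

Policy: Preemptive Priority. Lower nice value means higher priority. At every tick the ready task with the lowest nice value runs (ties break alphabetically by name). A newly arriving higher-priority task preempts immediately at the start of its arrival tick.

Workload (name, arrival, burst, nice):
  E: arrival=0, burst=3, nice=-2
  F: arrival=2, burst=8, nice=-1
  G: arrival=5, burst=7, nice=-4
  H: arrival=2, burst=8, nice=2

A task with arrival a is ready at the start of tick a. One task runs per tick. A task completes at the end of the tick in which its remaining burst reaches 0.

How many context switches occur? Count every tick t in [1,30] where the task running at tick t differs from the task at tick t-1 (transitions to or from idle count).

context switches = 5

t=0: ready={E} → run E
t=1: ready={E} → run E
t=2: ready={E,F,H} → run E
t=3: ready={F,H} → run F
t=4: ready={F,H} → run F
t=5: ready={F,G,H} → run G
t=6: ready={F,G,H} → run G
t=7: ready={F,G,H} → run G
t=8: ready={F,G,H} → run G
t=9: ready={F,G,H} → run G
t=10: ready={F,G,H} → run G
t=11: ready={F,G,H} → run G
t=12: ready={F,H} → run F
t=13: ready={F,H} → run F
t=14: ready={F,H} → run F
t=15: ready={F,H} → run F
t=16: ready={F,H} → run F
t=17: ready={F,H} → run F
t=18: ready={H} → run H
t=19: ready={H} → run H
t=20: ready={H} → run H
t=21: ready={H} → run H
t=22: ready={H} → run H
t=23: ready={H} → run H
t=24: ready={H} → run H
t=25: ready={H} → run H
t=26: (idle)
t=27: (idle)
t=28: (idle)
t=29: (idle)
t=30: (idle)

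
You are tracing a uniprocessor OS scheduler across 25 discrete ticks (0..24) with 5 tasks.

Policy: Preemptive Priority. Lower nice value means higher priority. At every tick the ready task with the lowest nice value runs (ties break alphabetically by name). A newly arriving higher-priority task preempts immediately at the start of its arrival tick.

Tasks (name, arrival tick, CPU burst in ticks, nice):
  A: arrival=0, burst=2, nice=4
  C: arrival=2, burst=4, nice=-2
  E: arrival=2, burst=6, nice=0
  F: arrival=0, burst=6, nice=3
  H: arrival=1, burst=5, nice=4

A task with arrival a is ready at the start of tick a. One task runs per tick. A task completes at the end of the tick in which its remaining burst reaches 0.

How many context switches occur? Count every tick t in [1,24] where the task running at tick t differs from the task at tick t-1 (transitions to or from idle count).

t=0: ready={A,F} → run F
t=1: ready={A,F,H} → run F
t=2: ready={A,C,E,F,H} → run C
t=3: ready={A,C,E,F,H} → run C
t=4: ready={A,C,E,F,H} → run C
t=5: ready={A,C,E,F,H} → run C
t=6: ready={A,E,F,H} → run E
t=7: ready={A,E,F,H} → run E
t=8: ready={A,E,F,H} → run E
t=9: ready={A,E,F,H} → run E
t=10: ready={A,E,F,H} → run E
t=11: ready={A,E,F,H} → run E
t=12: ready={A,F,H} → run F
t=13: ready={A,F,H} → run F
t=14: ready={A,F,H} → run F
t=15: ready={A,F,H} → run F
t=16: ready={A,H} → run A
t=17: ready={A,H} → run A
t=18: ready={H} → run H
t=19: ready={H} → run H
t=20: ready={H} → run H
t=21: ready={H} → run H
t=22: ready={H} → run H
t=23: (idle)
t=24: (idle)

context switches = 6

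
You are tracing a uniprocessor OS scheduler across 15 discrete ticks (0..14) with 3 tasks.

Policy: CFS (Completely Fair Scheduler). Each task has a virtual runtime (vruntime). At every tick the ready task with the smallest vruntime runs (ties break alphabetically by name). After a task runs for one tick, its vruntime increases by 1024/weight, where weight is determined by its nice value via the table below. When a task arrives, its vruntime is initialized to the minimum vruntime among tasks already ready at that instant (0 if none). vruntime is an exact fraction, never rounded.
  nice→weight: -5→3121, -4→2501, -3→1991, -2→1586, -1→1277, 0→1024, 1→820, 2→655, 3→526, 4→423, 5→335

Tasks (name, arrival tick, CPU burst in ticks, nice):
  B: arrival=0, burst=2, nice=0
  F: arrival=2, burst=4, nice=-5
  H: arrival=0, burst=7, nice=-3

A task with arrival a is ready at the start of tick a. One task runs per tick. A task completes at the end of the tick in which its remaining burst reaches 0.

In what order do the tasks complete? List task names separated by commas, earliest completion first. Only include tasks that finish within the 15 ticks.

t=0: vr[B=0 H=0] → run B
t=1: vr[B=1 H=0] → run H
t=2: vr[B=1 F=1024/1991 H=1024/1991] → run F
t=3: vr[B=1 F=5234688/6213911 H=1024/1991] → run H
t=4: vr[B=1 F=5234688/6213911 H=2048/1991] → run F
t=5: vr[B=1 F=7273472/6213911 H=2048/1991] → run B
t=6: vr[F=7273472/6213911 H=2048/1991] → run H
t=7: vr[F=7273472/6213911 H=3072/1991] → run F
t=8: vr[F=9312256/6213911 H=3072/1991] → run F
t=9: vr[H=3072/1991] → run H
t=10: vr[H=4096/1991] → run H
t=11: vr[H=5120/1991] → run H
t=12: vr[H=6144/1991] → run H
t=13: (idle)
t=14: (idle)

completion order = B, F, H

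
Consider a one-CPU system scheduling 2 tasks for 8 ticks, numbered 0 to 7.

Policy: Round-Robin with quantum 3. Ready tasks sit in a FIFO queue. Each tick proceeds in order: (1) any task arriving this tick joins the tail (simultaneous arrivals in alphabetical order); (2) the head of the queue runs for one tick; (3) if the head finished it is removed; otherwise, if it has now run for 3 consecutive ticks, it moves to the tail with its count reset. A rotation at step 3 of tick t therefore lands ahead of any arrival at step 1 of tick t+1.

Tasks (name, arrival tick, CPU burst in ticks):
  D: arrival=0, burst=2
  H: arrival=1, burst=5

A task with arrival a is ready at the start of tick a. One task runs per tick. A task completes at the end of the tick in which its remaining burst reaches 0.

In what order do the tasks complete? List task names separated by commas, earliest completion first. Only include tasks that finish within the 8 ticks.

t=0: queue=[D] q_used=0 → run D
t=1: queue=[D,H] q_used=1 → run D
t=2: queue=[H] q_used=0 → run H
t=3: queue=[H] q_used=1 → run H
t=4: queue=[H] q_used=2 → run H
t=5: queue=[H] q_used=0 → run H
t=6: queue=[H] q_used=1 → run H
t=7: (idle)

completion order = D, H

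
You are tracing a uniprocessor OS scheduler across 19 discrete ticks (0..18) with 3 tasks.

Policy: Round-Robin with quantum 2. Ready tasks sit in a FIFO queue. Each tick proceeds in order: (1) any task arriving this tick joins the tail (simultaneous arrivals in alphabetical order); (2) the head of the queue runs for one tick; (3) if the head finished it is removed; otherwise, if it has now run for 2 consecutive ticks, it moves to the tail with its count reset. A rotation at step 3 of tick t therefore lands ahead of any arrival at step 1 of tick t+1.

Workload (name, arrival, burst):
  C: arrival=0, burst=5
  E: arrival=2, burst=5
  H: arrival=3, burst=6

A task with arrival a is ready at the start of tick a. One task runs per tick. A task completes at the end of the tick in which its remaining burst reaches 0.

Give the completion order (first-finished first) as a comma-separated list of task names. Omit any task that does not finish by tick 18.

t=0: queue=[C] q_used=0 → run C
t=1: queue=[C] q_used=1 → run C
t=2: queue=[C,E] q_used=0 → run C
t=3: queue=[C,E,H] q_used=1 → run C
t=4: queue=[E,H,C] q_used=0 → run E
t=5: queue=[E,H,C] q_used=1 → run E
t=6: queue=[H,C,E] q_used=0 → run H
t=7: queue=[H,C,E] q_used=1 → run H
t=8: queue=[C,E,H] q_used=0 → run C
t=9: queue=[E,H] q_used=0 → run E
t=10: queue=[E,H] q_used=1 → run E
t=11: queue=[H,E] q_used=0 → run H
t=12: queue=[H,E] q_used=1 → run H
t=13: queue=[E,H] q_used=0 → run E
t=14: queue=[H] q_used=0 → run H
t=15: queue=[H] q_used=1 → run H
t=16: (idle)
t=17: (idle)
t=18: (idle)

completion order = C, E, H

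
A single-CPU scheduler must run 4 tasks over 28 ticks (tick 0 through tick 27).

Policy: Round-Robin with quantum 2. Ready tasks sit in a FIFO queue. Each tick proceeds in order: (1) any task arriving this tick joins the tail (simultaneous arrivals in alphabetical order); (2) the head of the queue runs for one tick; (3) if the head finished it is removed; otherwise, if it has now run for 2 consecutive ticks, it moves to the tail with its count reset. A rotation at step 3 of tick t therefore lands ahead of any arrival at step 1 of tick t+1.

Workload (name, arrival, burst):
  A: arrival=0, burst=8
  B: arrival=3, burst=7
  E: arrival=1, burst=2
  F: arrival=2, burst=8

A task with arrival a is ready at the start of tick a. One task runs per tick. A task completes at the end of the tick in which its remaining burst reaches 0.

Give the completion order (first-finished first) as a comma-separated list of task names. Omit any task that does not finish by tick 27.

completion order = E, A, F, B

t=0: queue=[A] q_used=0 → run A
t=1: queue=[A,E] q_used=1 → run A
t=2: queue=[E,A,F] q_used=0 → run E
t=3: queue=[E,A,F,B] q_used=1 → run E
t=4: queue=[A,F,B] q_used=0 → run A
t=5: queue=[A,F,B] q_used=1 → run A
t=6: queue=[F,B,A] q_used=0 → run F
t=7: queue=[F,B,A] q_used=1 → run F
t=8: queue=[B,A,F] q_used=0 → run B
t=9: queue=[B,A,F] q_used=1 → run B
t=10: queue=[A,F,B] q_used=0 → run A
t=11: queue=[A,F,B] q_used=1 → run A
t=12: queue=[F,B,A] q_used=0 → run F
t=13: queue=[F,B,A] q_used=1 → run F
t=14: queue=[B,A,F] q_used=0 → run B
t=15: queue=[B,A,F] q_used=1 → run B
t=16: queue=[A,F,B] q_used=0 → run A
t=17: queue=[A,F,B] q_used=1 → run A
t=18: queue=[F,B] q_used=0 → run F
t=19: queue=[F,B] q_used=1 → run F
t=20: queue=[B,F] q_used=0 → run B
t=21: queue=[B,F] q_used=1 → run B
t=22: queue=[F,B] q_used=0 → run F
t=23: queue=[F,B] q_used=1 → run F
t=24: queue=[B] q_used=0 → run B
t=25: (idle)
t=26: (idle)
t=27: (idle)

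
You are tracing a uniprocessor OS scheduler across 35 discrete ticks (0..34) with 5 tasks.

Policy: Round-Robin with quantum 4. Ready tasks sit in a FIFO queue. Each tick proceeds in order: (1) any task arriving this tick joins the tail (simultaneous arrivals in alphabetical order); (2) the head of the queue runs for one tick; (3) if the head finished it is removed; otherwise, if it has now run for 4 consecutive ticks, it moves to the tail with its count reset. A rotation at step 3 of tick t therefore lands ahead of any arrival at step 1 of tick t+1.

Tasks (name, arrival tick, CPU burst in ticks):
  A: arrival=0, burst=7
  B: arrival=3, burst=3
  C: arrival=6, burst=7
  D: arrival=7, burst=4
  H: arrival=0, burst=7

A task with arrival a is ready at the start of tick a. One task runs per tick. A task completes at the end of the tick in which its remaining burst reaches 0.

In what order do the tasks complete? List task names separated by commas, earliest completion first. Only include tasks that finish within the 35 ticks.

t=0: queue=[A,H] q_used=0 → run A
t=1: queue=[A,H] q_used=1 → run A
t=2: queue=[A,H] q_used=2 → run A
t=3: queue=[A,H,B] q_used=3 → run A
t=4: queue=[H,B,A] q_used=0 → run H
t=5: queue=[H,B,A] q_used=1 → run H
t=6: queue=[H,B,A,C] q_used=2 → run H
t=7: queue=[H,B,A,C,D] q_used=3 → run H
t=8: queue=[B,A,C,D,H] q_used=0 → run B
t=9: queue=[B,A,C,D,H] q_used=1 → run B
t=10: queue=[B,A,C,D,H] q_used=2 → run B
t=11: queue=[A,C,D,H] q_used=0 → run A
t=12: queue=[A,C,D,H] q_used=1 → run A
t=13: queue=[A,C,D,H] q_used=2 → run A
t=14: queue=[C,D,H] q_used=0 → run C
t=15: queue=[C,D,H] q_used=1 → run C
t=16: queue=[C,D,H] q_used=2 → run C
t=17: queue=[C,D,H] q_used=3 → run C
t=18: queue=[D,H,C] q_used=0 → run D
t=19: queue=[D,H,C] q_used=1 → run D
t=20: queue=[D,H,C] q_used=2 → run D
t=21: queue=[D,H,C] q_used=3 → run D
t=22: queue=[H,C] q_used=0 → run H
t=23: queue=[H,C] q_used=1 → run H
t=24: queue=[H,C] q_used=2 → run H
t=25: queue=[C] q_used=0 → run C
t=26: queue=[C] q_used=1 → run C
t=27: queue=[C] q_used=2 → run C
t=28: (idle)
t=29: (idle)
t=30: (idle)
t=31: (idle)
t=32: (idle)
t=33: (idle)
t=34: (idle)

completion order = B, A, D, H, C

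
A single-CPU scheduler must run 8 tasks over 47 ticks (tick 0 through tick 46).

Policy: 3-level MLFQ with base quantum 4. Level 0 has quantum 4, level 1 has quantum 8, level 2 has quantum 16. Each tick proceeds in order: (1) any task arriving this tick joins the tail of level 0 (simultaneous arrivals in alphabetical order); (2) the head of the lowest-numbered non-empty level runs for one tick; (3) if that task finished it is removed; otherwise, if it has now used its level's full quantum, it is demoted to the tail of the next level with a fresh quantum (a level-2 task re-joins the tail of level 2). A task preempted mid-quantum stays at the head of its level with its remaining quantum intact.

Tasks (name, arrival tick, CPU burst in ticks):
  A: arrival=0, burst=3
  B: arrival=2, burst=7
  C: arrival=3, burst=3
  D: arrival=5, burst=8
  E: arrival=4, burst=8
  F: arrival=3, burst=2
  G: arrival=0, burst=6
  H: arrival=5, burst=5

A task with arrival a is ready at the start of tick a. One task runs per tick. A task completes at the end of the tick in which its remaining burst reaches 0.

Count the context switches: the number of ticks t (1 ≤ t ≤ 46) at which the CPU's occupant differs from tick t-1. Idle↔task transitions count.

t=0: L0/L1/L2 = AG/-/- → run A
t=1: L0/L1/L2 = AG/-/- → run A
t=2: L0/L1/L2 = AGB/-/- → run A
t=3: L0/L1/L2 = GBCF/-/- → run G
t=4: L0/L1/L2 = GBCFE/-/- → run G
t=5: L0/L1/L2 = GBCFEDH/-/- → run G
t=6: L0/L1/L2 = GBCFEDH/-/- → run G
t=7: L0/L1/L2 = BCFEDH/G/- → run B
t=8: L0/L1/L2 = BCFEDH/G/- → run B
t=9: L0/L1/L2 = BCFEDH/G/- → run B
t=10: L0/L1/L2 = BCFEDH/G/- → run B
t=11: L0/L1/L2 = CFEDH/GB/- → run C
t=12: L0/L1/L2 = CFEDH/GB/- → run C
t=13: L0/L1/L2 = CFEDH/GB/- → run C
t=14: L0/L1/L2 = FEDH/GB/- → run F
t=15: L0/L1/L2 = FEDH/GB/- → run F
t=16: L0/L1/L2 = EDH/GB/- → run E
t=17: L0/L1/L2 = EDH/GB/- → run E
t=18: L0/L1/L2 = EDH/GB/- → run E
t=19: L0/L1/L2 = EDH/GB/- → run E
t=20: L0/L1/L2 = DH/GBE/- → run D
t=21: L0/L1/L2 = DH/GBE/- → run D
t=22: L0/L1/L2 = DH/GBE/- → run D
t=23: L0/L1/L2 = DH/GBE/- → run D
t=24: L0/L1/L2 = H/GBED/- → run H
t=25: L0/L1/L2 = H/GBED/- → run H
t=26: L0/L1/L2 = H/GBED/- → run H
t=27: L0/L1/L2 = H/GBED/- → run H
t=28: L0/L1/L2 = -/GBEDH/- → run G
t=29: L0/L1/L2 = -/GBEDH/- → run G
t=30: L0/L1/L2 = -/BEDH/- → run B
t=31: L0/L1/L2 = -/BEDH/- → run B
t=32: L0/L1/L2 = -/BEDH/- → run B
t=33: L0/L1/L2 = -/EDH/- → run E
t=34: L0/L1/L2 = -/EDH/- → run E
t=35: L0/L1/L2 = -/EDH/- → run E
t=36: L0/L1/L2 = -/EDH/- → run E
t=37: L0/L1/L2 = -/DH/- → run D
t=38: L0/L1/L2 = -/DH/- → run D
t=39: L0/L1/L2 = -/DH/- → run D
t=40: L0/L1/L2 = -/DH/- → run D
t=41: L0/L1/L2 = -/H/- → run H
t=42: (idle)
t=43: (idle)
t=44: (idle)
t=45: (idle)
t=46: (idle)

context switches = 13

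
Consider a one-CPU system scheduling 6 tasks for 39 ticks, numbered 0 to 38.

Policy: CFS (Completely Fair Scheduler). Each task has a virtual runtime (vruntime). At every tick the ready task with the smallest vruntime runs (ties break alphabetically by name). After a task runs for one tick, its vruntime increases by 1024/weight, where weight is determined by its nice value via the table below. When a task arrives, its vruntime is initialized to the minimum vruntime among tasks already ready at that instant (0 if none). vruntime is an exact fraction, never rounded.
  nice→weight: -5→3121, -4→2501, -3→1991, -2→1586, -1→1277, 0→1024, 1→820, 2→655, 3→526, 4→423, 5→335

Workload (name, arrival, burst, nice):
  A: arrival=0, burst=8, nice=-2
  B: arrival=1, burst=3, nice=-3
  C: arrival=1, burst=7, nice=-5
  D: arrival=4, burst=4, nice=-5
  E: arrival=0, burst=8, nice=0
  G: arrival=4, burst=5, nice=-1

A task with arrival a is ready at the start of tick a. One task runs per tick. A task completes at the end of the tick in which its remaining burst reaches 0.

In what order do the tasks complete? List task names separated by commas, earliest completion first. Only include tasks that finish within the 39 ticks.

completion order = B, D, C, G, A, E

t=0: vr[A=0 E=0] → run A
t=1: vr[A=512/793 B=0 C=0 E=0] → run B
t=2: vr[A=512/793 B=1024/1991 C=0 E=0] → run C
t=3: vr[A=512/793 B=1024/1991 C=1024/3121 E=0] → run E
t=4: vr[A=512/793 B=1024/1991 C=1024/3121 D=1024/3121 E=1 G=1024/3121] → run C
t=5: vr[A=512/793 B=1024/1991 C=2048/3121 D=1024/3121 E=1 G=1024/3121] → run D
t=6: vr[A=512/793 B=1024/1991 C=2048/3121 D=2048/3121 E=1 G=1024/3121] → run G
t=7: vr[A=512/793 B=1024/1991 C=2048/3121 D=2048/3121 E=1 G=4503552/3985517] → run B
t=8: vr[A=512/793 B=2048/1991 C=2048/3121 D=2048/3121 E=1 G=4503552/3985517] → run A
t=9: vr[A=1024/793 B=2048/1991 C=2048/3121 D=2048/3121 E=1 G=4503552/3985517] → run C
t=10: vr[A=1024/793 B=2048/1991 C=3072/3121 D=2048/3121 E=1 G=4503552/3985517] → run D
t=11: vr[A=1024/793 B=2048/1991 C=3072/3121 D=3072/3121 E=1 G=4503552/3985517] → run C
t=12: vr[A=1024/793 B=2048/1991 C=4096/3121 D=3072/3121 E=1 G=4503552/3985517] → run D
t=13: vr[A=1024/793 B=2048/1991 C=4096/3121 D=4096/3121 E=1 G=4503552/3985517] → run E
t=14: vr[A=1024/793 B=2048/1991 C=4096/3121 D=4096/3121 E=2 G=4503552/3985517] → run B
t=15: vr[A=1024/793 C=4096/3121 D=4096/3121 E=2 G=4503552/3985517] → run G
t=16: vr[A=1024/793 C=4096/3121 D=4096/3121 E=2 G=7699456/3985517] → run A
t=17: vr[A=1536/793 C=4096/3121 D=4096/3121 E=2 G=7699456/3985517] → run C
t=18: vr[A=1536/793 C=5120/3121 D=4096/3121 E=2 G=7699456/3985517] → run D
t=19: vr[A=1536/793 C=5120/3121 E=2 G=7699456/3985517] → run C
t=20: vr[A=1536/793 C=6144/3121 E=2 G=7699456/3985517] → run G
t=21: vr[A=1536/793 C=6144/3121 E=2 G=10895360/3985517] → run A
t=22: vr[A=2048/793 C=6144/3121 E=2 G=10895360/3985517] → run C
t=23: vr[A=2048/793 E=2 G=10895360/3985517] → run E
t=24: vr[A=2048/793 E=3 G=10895360/3985517] → run A
t=25: vr[A=2560/793 E=3 G=10895360/3985517] → run G
t=26: vr[A=2560/793 E=3 G=14091264/3985517] → run E
t=27: vr[A=2560/793 E=4 G=14091264/3985517] → run A
t=28: vr[A=3072/793 E=4 G=14091264/3985517] → run G
t=29: vr[A=3072/793 E=4] → run A
t=30: vr[A=3584/793 E=4] → run E
t=31: vr[A=3584/793 E=5] → run A
t=32: vr[E=5] → run E
t=33: vr[E=6] → run E
t=34: vr[E=7] → run E
t=35: (idle)
t=36: (idle)
t=37: (idle)
t=38: (idle)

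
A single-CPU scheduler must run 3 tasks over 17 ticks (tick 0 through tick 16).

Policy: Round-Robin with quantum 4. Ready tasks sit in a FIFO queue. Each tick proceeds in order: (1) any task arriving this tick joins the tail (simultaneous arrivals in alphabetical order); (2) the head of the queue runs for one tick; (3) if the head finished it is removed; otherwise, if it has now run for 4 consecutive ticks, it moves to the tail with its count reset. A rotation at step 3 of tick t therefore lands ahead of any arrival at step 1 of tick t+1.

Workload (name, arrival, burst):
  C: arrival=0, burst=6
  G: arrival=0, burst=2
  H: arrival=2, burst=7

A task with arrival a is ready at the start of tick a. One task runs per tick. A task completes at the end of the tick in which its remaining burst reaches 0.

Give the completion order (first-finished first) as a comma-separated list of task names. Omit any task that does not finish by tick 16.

t=0: queue=[C,G] q_used=0 → run C
t=1: queue=[C,G] q_used=1 → run C
t=2: queue=[C,G,H] q_used=2 → run C
t=3: queue=[C,G,H] q_used=3 → run C
t=4: queue=[G,H,C] q_used=0 → run G
t=5: queue=[G,H,C] q_used=1 → run G
t=6: queue=[H,C] q_used=0 → run H
t=7: queue=[H,C] q_used=1 → run H
t=8: queue=[H,C] q_used=2 → run H
t=9: queue=[H,C] q_used=3 → run H
t=10: queue=[C,H] q_used=0 → run C
t=11: queue=[C,H] q_used=1 → run C
t=12: queue=[H] q_used=0 → run H
t=13: queue=[H] q_used=1 → run H
t=14: queue=[H] q_used=2 → run H
t=15: (idle)
t=16: (idle)

completion order = G, C, H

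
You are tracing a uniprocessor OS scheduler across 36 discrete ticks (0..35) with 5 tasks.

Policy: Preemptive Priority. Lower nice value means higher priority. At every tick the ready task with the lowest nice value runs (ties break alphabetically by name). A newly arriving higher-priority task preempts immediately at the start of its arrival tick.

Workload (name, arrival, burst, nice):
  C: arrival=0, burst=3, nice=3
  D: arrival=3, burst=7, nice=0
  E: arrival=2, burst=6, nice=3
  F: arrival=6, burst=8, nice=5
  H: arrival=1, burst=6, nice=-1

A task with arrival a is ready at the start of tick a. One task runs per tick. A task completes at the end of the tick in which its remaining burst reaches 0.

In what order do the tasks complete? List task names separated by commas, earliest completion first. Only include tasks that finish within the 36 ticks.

t=0: ready={C} → run C
t=1: ready={C,H} → run H
t=2: ready={C,E,H} → run H
t=3: ready={C,D,E,H} → run H
t=4: ready={C,D,E,H} → run H
t=5: ready={C,D,E,H} → run H
t=6: ready={C,D,E,F,H} → run H
t=7: ready={C,D,E,F} → run D
t=8: ready={C,D,E,F} → run D
t=9: ready={C,D,E,F} → run D
t=10: ready={C,D,E,F} → run D
t=11: ready={C,D,E,F} → run D
t=12: ready={C,D,E,F} → run D
t=13: ready={C,D,E,F} → run D
t=14: ready={C,E,F} → run C
t=15: ready={C,E,F} → run C
t=16: ready={E,F} → run E
t=17: ready={E,F} → run E
t=18: ready={E,F} → run E
t=19: ready={E,F} → run E
t=20: ready={E,F} → run E
t=21: ready={E,F} → run E
t=22: ready={F} → run F
t=23: ready={F} → run F
t=24: ready={F} → run F
t=25: ready={F} → run F
t=26: ready={F} → run F
t=27: ready={F} → run F
t=28: ready={F} → run F
t=29: ready={F} → run F
t=30: (idle)
t=31: (idle)
t=32: (idle)
t=33: (idle)
t=34: (idle)
t=35: (idle)

completion order = H, D, C, E, F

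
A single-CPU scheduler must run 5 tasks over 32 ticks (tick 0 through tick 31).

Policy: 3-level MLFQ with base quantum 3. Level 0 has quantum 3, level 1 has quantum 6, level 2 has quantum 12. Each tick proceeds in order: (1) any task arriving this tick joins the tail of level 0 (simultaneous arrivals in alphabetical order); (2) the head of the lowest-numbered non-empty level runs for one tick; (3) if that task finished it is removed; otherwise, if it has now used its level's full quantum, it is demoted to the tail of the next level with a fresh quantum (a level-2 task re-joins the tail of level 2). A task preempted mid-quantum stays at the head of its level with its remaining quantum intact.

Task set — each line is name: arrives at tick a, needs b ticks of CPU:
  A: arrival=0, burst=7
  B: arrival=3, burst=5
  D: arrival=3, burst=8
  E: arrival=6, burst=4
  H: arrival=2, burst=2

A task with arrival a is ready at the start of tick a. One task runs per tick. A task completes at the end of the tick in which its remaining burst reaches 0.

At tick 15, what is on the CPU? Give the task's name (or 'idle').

running at tick 15 = A

t=0: L0/L1/L2 = A/-/- → run A
t=1: L0/L1/L2 = A/-/- → run A
t=2: L0/L1/L2 = AH/-/- → run A
t=3: L0/L1/L2 = HBD/A/- → run H
t=4: L0/L1/L2 = HBD/A/- → run H
t=5: L0/L1/L2 = BD/A/- → run B
t=6: L0/L1/L2 = BDE/A/- → run B
t=7: L0/L1/L2 = BDE/A/- → run B
t=8: L0/L1/L2 = DE/AB/- → run D
t=9: L0/L1/L2 = DE/AB/- → run D
t=10: L0/L1/L2 = DE/AB/- → run D
t=11: L0/L1/L2 = E/ABD/- → run E
t=12: L0/L1/L2 = E/ABD/- → run E
t=13: L0/L1/L2 = E/ABD/- → run E
t=14: L0/L1/L2 = -/ABDE/- → run A
t=15: L0/L1/L2 = -/ABDE/- → run A
t=16: L0/L1/L2 = -/ABDE/- → run A
t=17: L0/L1/L2 = -/ABDE/- → run A
t=18: L0/L1/L2 = -/BDE/- → run B
t=19: L0/L1/L2 = -/BDE/- → run B
t=20: L0/L1/L2 = -/DE/- → run D
t=21: L0/L1/L2 = -/DE/- → run D
t=22: L0/L1/L2 = -/DE/- → run D
t=23: L0/L1/L2 = -/DE/- → run D
t=24: L0/L1/L2 = -/DE/- → run D
t=25: L0/L1/L2 = -/E/- → run E
t=26: (idle)
t=27: (idle)
t=28: (idle)
t=29: (idle)
t=30: (idle)
t=31: (idle)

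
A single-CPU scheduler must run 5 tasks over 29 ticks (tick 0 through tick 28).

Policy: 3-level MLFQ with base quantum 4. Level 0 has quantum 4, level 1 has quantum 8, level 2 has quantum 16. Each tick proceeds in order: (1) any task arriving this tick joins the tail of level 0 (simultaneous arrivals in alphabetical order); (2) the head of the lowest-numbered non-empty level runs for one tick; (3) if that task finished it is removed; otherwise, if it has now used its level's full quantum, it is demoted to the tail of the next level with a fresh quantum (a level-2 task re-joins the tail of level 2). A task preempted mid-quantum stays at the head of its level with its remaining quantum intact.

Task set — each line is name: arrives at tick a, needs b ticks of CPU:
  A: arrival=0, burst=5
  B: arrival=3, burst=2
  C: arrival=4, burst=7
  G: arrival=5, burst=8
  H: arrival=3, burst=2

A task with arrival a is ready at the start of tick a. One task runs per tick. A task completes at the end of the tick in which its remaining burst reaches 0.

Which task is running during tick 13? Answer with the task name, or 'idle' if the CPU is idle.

t=0: L0/L1/L2 = A/-/- → run A
t=1: L0/L1/L2 = A/-/- → run A
t=2: L0/L1/L2 = A/-/- → run A
t=3: L0/L1/L2 = ABH/-/- → run A
t=4: L0/L1/L2 = BHC/A/- → run B
t=5: L0/L1/L2 = BHCG/A/- → run B
t=6: L0/L1/L2 = HCG/A/- → run H
t=7: L0/L1/L2 = HCG/A/- → run H
t=8: L0/L1/L2 = CG/A/- → run C
t=9: L0/L1/L2 = CG/A/- → run C
t=10: L0/L1/L2 = CG/A/- → run C
t=11: L0/L1/L2 = CG/A/- → run C
t=12: L0/L1/L2 = G/AC/- → run G
t=13: L0/L1/L2 = G/AC/- → run G
t=14: L0/L1/L2 = G/AC/- → run G
t=15: L0/L1/L2 = G/AC/- → run G
t=16: L0/L1/L2 = -/ACG/- → run A
t=17: L0/L1/L2 = -/CG/- → run C
t=18: L0/L1/L2 = -/CG/- → run C
t=19: L0/L1/L2 = -/CG/- → run C
t=20: L0/L1/L2 = -/G/- → run G
t=21: L0/L1/L2 = -/G/- → run G
t=22: L0/L1/L2 = -/G/- → run G
t=23: L0/L1/L2 = -/G/- → run G
t=24: (idle)
t=25: (idle)
t=26: (idle)
t=27: (idle)
t=28: (idle)

running at tick 13 = G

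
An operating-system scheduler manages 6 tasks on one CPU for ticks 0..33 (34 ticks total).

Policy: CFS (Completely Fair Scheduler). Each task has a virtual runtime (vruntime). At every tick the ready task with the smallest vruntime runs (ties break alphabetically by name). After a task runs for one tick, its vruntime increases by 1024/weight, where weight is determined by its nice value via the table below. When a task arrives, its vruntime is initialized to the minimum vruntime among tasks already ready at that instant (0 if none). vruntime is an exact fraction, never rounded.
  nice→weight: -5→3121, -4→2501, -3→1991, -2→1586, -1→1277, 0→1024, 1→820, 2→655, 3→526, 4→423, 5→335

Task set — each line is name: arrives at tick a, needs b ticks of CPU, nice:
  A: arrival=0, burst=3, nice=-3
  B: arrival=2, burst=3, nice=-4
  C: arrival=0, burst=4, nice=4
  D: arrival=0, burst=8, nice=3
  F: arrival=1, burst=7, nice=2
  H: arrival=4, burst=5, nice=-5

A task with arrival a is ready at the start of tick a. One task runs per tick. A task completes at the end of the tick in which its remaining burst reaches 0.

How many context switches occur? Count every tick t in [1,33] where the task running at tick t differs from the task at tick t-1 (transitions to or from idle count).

t=0: vr[A=0 C=0 D=0] → run A
t=1: vr[A=1024/1991 C=0 D=0 F=0] → run C
t=2: vr[A=1024/1991 B=0 C=1024/423 D=0 F=0] → run B
t=3: vr[A=1024/1991 B=1024/2501 C=1024/423 D=0 F=0] → run D
t=4: vr[A=1024/1991 B=1024/2501 C=1024/423 D=512/263 F=0 H=0] → run F
t=5: vr[A=1024/1991 B=1024/2501 C=1024/423 D=512/263 F=1024/655 H=0] → run H
t=6: vr[A=1024/1991 B=1024/2501 C=1024/423 D=512/263 F=1024/655 H=1024/3121] → run H
t=7: vr[A=1024/1991 B=1024/2501 C=1024/423 D=512/263 F=1024/655 H=2048/3121] → run B
t=8: vr[A=1024/1991 B=2048/2501 C=1024/423 D=512/263 F=1024/655 H=2048/3121] → run A
t=9: vr[A=2048/1991 B=2048/2501 C=1024/423 D=512/263 F=1024/655 H=2048/3121] → run H
t=10: vr[A=2048/1991 B=2048/2501 C=1024/423 D=512/263 F=1024/655 H=3072/3121] → run B
t=11: vr[A=2048/1991 C=1024/423 D=512/263 F=1024/655 H=3072/3121] → run H
t=12: vr[A=2048/1991 C=1024/423 D=512/263 F=1024/655 H=4096/3121] → run A
t=13: vr[C=1024/423 D=512/263 F=1024/655 H=4096/3121] → run H
t=14: vr[C=1024/423 D=512/263 F=1024/655] → run F
t=15: vr[C=1024/423 D=512/263 F=2048/655] → run D
t=16: vr[C=1024/423 D=1024/263 F=2048/655] → run C
t=17: vr[C=2048/423 D=1024/263 F=2048/655] → run F
t=18: vr[C=2048/423 D=1024/263 F=3072/655] → run D
t=19: vr[C=2048/423 D=1536/263 F=3072/655] → run F
t=20: vr[C=2048/423 D=1536/263 F=4096/655] → run C
t=21: vr[C=1024/141 D=1536/263 F=4096/655] → run D
t=22: vr[C=1024/141 D=2048/263 F=4096/655] → run F
t=23: vr[C=1024/141 D=2048/263 F=1024/131] → run C
t=24: vr[D=2048/263 F=1024/131] → run D
t=25: vr[D=2560/263 F=1024/131] → run F
t=26: vr[D=2560/263 F=6144/655] → run F
t=27: vr[D=2560/263] → run D
t=28: vr[D=3072/263] → run D
t=29: vr[D=3584/263] → run D
t=30: (idle)
t=31: (idle)
t=32: (idle)
t=33: (idle)

context switches = 26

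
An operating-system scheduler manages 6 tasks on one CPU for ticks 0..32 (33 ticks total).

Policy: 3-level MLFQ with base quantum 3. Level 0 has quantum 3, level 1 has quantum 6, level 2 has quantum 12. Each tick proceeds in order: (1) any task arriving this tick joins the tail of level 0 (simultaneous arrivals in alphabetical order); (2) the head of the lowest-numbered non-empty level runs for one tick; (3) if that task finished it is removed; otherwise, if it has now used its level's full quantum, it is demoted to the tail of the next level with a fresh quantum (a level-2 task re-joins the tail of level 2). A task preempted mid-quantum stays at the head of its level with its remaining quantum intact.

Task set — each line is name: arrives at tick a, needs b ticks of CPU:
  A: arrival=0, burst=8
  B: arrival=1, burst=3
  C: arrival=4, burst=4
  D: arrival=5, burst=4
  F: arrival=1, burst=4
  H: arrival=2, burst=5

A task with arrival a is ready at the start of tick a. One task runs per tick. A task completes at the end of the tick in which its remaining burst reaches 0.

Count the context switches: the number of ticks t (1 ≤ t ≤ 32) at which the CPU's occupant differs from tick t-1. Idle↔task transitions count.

context switches = 11

t=0: L0/L1/L2 = A/-/- → run A
t=1: L0/L1/L2 = ABF/-/- → run A
t=2: L0/L1/L2 = ABFH/-/- → run A
t=3: L0/L1/L2 = BFH/A/- → run B
t=4: L0/L1/L2 = BFHC/A/- → run B
t=5: L0/L1/L2 = BFHCD/A/- → run B
t=6: L0/L1/L2 = FHCD/A/- → run F
t=7: L0/L1/L2 = FHCD/A/- → run F
t=8: L0/L1/L2 = FHCD/A/- → run F
t=9: L0/L1/L2 = HCD/AF/- → run H
t=10: L0/L1/L2 = HCD/AF/- → run H
t=11: L0/L1/L2 = HCD/AF/- → run H
t=12: L0/L1/L2 = CD/AFH/- → run C
t=13: L0/L1/L2 = CD/AFH/- → run C
t=14: L0/L1/L2 = CD/AFH/- → run C
t=15: L0/L1/L2 = D/AFHC/- → run D
t=16: L0/L1/L2 = D/AFHC/- → run D
t=17: L0/L1/L2 = D/AFHC/- → run D
t=18: L0/L1/L2 = -/AFHCD/- → run A
t=19: L0/L1/L2 = -/AFHCD/- → run A
t=20: L0/L1/L2 = -/AFHCD/- → run A
t=21: L0/L1/L2 = -/AFHCD/- → run A
t=22: L0/L1/L2 = -/AFHCD/- → run A
t=23: L0/L1/L2 = -/FHCD/- → run F
t=24: L0/L1/L2 = -/HCD/- → run H
t=25: L0/L1/L2 = -/HCD/- → run H
t=26: L0/L1/L2 = -/CD/- → run C
t=27: L0/L1/L2 = -/D/- → run D
t=28: (idle)
t=29: (idle)
t=30: (idle)
t=31: (idle)
t=32: (idle)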